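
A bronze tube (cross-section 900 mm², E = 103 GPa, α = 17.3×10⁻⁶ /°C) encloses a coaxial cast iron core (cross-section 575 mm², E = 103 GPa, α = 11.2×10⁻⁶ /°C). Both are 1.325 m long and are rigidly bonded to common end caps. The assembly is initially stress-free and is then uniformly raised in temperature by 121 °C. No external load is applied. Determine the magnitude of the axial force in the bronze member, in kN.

P ≈ 26.7 kN (compressive in the bronze)

Equilibrium of a rigid end plate with no external load gives equal and opposite internal forces ±P in the two members. Since α_{bronze} > α_{cast iron}, heating drives the bronze into compression and the cast iron into tension.
Setting the final lengths equal and cancelling L: (α₁ − α₂)ΔT = P/(A₁E₁) + P/(A₂E₂).
|α₁ − α₂|·ΔT = 6.1×10⁻⁶ × 121 = 0.0007381.
1/(A₁E₁) + 1/(A₂E₂) = 1/(900×103×10³) + 1/(575×103×10³) = 2.767×10⁻⁸ N⁻¹.
P = 0.0007381 / 2.767×10⁻⁸ = 26670 N = 26.67 kN.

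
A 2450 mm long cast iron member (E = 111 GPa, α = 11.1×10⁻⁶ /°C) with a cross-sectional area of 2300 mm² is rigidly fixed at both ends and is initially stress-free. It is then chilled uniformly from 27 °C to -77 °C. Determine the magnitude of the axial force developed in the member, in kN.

P ≈ 295 kN (tensile)

With zero net strain, σ = E·αΔT = 111 GPa × 11.1×10⁻⁶ × 104 = 128.1 MPa.
Axial force P = σA = 128.1 × 2300 = 294700 N = 294.7 kN, tensile.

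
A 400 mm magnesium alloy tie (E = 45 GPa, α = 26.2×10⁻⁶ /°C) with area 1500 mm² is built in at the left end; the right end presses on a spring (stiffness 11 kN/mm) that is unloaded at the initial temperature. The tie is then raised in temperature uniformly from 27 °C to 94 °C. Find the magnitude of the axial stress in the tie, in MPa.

Free thermal expansion: δ_free = αΔT L = 26.2×10⁻⁶ × 67 × 400 = 0.7022 mm.
Let P be the compressive force at the spring. The tie shortens elastically by PL/(AE) and the spring compresses by P/k; together these equal δ_free.
So P = δ_free / [L/(AE) + 1/k] = 0.7022 / [ 400/(1500×45×10³) + 1/(11×10³) ].
P = 0.7022 / 9.684×10⁻⁵ = 7251 N.
σ = P/A = 7251/1500 = 4.834 MPa.

σ ≈ 4.83 MPa (compressive)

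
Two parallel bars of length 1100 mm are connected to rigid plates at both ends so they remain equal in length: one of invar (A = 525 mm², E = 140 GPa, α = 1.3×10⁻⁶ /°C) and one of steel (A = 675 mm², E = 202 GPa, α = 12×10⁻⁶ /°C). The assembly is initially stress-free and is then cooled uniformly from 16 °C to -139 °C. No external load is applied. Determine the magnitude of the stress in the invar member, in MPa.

σ ≈ 151 MPa (compressive)

Equilibrium of a rigid end plate with no external load gives equal and opposite internal forces ±P in the two members. Since α_{steel} > α_{invar}, cooling drives the steel into tension and the invar into compression.
Compatibility of the two members (thermal + elastic change equal): (α₁ − α₂)ΔT = P·[1/(A₁E₁) + 1/(A₂E₂)].
|α₁ − α₂|·ΔT = 10.7×10⁻⁶ × 155 = 0.001658.
1/(A₁E₁) + 1/(A₂E₂) = 1/(525×140×10³) + 1/(675×202×10³) = 2.094×10⁻⁸ N⁻¹.
P = 0.001658 / 2.094×10⁻⁸ = 79200 N = 79.2 kN.
σ_{invar} = P/A₁ = 79200/525 = 150.9 MPa, compressive.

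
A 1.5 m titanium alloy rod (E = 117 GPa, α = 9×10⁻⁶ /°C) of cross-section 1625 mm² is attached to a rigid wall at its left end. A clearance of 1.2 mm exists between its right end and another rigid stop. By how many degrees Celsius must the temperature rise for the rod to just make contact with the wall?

Contact occurs when the free expansion equals the gap: αΔT L = 1.2 mm.
So ΔT = g/(αL) = 1.2/(9×10⁻⁶ × 1500) = 88.89 °C.

ΔT ≈ 88.9 °C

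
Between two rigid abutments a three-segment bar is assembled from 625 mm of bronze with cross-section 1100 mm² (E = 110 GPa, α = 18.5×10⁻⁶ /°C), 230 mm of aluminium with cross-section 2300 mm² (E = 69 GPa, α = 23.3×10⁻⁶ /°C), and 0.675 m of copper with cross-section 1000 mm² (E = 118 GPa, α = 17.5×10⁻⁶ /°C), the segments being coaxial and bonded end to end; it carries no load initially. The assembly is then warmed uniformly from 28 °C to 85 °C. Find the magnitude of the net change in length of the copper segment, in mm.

|ΔL| ≈ 0.0862 mm

If the supports were absent, the total length change would be Σ αᵢΔT Lᵢ = 18.5×10⁻⁶×57×625 + 23.3×10⁻⁶×57×230 + 17.5×10⁻⁶×57×675 = 1.638 mm.
The walls prevent any net length change, so an axial force P (same in every segment) develops. Compatibility: P · Σ Lᵢ/(AᵢEᵢ) = δ_free.
The series flexibility is Σ Lᵢ/(AᵢEᵢ) = 625/(1100×110×10³) + 230/(2300×69×10³) + 675/(1000×118×10³) = 1.233×10⁻⁵ mm/N.
So P = 1.638 / 1.233×10⁻⁵ = 132.8 kN, compressive.
For the copper segment, free thermal change = 17.5×10⁻⁶×57×675 = 0.6733 mm and elastic change from P = 132800×675/(1000×118×10³) = 0.7596 mm; these oppose, so the net change is 0.0862 mm (segment shortens).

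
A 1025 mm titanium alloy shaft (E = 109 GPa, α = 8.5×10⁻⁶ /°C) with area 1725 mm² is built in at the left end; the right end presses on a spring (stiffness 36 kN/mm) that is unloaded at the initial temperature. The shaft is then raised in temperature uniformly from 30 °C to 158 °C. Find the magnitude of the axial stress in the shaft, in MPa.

σ ≈ 19.5 MPa (compressive)

The unrestrained thermal change is αΔT L = 8.5×10⁻⁶ × 128 × 1025 = 1.115 mm.
Let P be the compressive force at the spring. The shaft shortens elastically by PL/(AE) and the spring compresses by P/k; together these equal δ_free.
So P = δ_free / [L/(AE) + 1/k] = 1.115 / [ 1025/(1725×109×10³) + 1/(36×10³) ].
P = 1.115 / 3.323×10⁻⁵ = 33560 N.
σ = P/A = 33560/1725 = 19.46 MPa.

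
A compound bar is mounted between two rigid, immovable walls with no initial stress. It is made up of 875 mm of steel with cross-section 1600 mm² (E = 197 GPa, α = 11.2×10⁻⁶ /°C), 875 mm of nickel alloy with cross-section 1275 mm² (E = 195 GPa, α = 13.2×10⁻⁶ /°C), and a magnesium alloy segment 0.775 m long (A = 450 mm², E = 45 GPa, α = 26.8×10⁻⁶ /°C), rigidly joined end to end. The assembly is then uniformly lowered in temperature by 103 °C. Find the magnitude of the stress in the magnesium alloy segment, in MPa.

Free thermal contraction of the whole bar: Σ αᵢΔT Lᵢ = 11.2×10⁻⁶×103×875 + 13.2×10⁻⁶×103×875 + 26.8×10⁻⁶×103×775 = 4.338 mm.
The rigid supports impose zero overall length change; the single axial force P common to all segments must satisfy P Σ Lᵢ/(AᵢEᵢ) = δ_free.
Σ Lᵢ/(AᵢEᵢ) = 875/(1600×197×10³) + 875/(1275×195×10³) + 775/(450×45×10³) = 4.457×10⁻⁵ mm/N.
So P = 4.338 / 4.457×10⁻⁵ = 97.34 kN, tensile.
σ_{magnesium alloy} = P / A = 97340 / 450 = 216.3 MPa.

σ ≈ 216 MPa (tensile)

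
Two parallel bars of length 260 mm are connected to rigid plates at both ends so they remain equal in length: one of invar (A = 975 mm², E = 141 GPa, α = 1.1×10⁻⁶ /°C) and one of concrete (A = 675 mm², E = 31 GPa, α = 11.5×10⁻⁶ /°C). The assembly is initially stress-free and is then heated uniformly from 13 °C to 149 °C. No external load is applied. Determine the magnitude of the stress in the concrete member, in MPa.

The concrete has the larger α, so on heating it would change length more than the invar if both were free. The rigid plates force a common final length, so the concrete is put into compression and the invar into tension, with equal and opposite forces P (no external load).
Equating the net (thermal + elastic) strains gives |α₁ − α₂|·ΔT = P·[1/(A₁E₁) + 1/(A₂E₂)].
|α₁ − α₂|·ΔT = 10.4×10⁻⁶ × 136 = 0.001414.
1/(A₁E₁) + 1/(A₂E₂) = 1/(975×141×10³) + 1/(675×31×10³) = 5.506×10⁻⁸ N⁻¹.
P = 0.001414 / 5.506×10⁻⁸ = 25690 N = 25.69 kN.
σ_{concrete} = P/A₂ = 25690/675 = 38.05 MPa, compressive.

σ ≈ 38.1 MPa (compressive)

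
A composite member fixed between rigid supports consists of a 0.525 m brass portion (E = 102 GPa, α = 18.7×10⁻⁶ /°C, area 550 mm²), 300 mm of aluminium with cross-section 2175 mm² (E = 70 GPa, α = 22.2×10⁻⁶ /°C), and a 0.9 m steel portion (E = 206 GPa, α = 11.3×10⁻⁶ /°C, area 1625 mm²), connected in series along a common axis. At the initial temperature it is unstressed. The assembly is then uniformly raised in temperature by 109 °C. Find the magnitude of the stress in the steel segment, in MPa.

σ ≈ 128 MPa (compressive)

Free thermal expansion of the whole bar: Σ αᵢΔT Lᵢ = 18.7×10⁻⁶×109×525 + 22.2×10⁻⁶×109×300 + 11.3×10⁻⁶×109×900 = 2.905 mm.
Since the ends are fixed, an axial force P builds up, equal in every segment, with P · Σ Lᵢ/(AᵢEᵢ) = δ_free.
The series flexibility is Σ Lᵢ/(AᵢEᵢ) = 525/(550×102×10³) + 300/(2175×70×10³) + 900/(1625×206×10³) = 1.402×10⁻⁵ mm/N.
Hence P = δ_free / Σ(L/AE) = 2.905/1.402×10⁻⁵ = 207.2 kN (compressive).
σ_{steel} = P / A = 207200 / 1625 = 127.5 MPa.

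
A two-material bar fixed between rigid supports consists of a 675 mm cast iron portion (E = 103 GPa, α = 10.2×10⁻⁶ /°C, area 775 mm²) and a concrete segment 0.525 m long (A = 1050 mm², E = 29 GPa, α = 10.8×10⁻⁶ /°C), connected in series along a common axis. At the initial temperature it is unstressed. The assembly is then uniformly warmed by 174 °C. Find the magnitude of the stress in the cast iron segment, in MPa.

Free thermal expansion of the whole bar: Σ αᵢΔT Lᵢ = 10.2×10⁻⁶×174×675 + 10.8×10⁻⁶×174×525 = 2.185 mm.
Since the ends are fixed, an axial force P builds up, equal in every segment, with P · Σ Lᵢ/(AᵢEᵢ) = δ_free.
Σ Lᵢ/(AᵢEᵢ) = 675/(775×103×10³) + 525/(1050×29×10³) = 2.57×10⁻⁵ mm/N.
Hence P = δ_free / Σ(L/AE) = 2.185/2.57×10⁻⁵ = 85.01 kN (compressive).
σ_{cast iron} = P / A = 85010 / 775 = 109.7 MPa.

σ ≈ 110 MPa (compressive)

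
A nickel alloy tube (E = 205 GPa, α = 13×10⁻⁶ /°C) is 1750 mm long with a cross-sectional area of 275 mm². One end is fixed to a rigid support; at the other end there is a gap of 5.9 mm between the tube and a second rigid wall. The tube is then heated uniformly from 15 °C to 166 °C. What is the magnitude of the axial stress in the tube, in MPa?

σ ≈ 0 MPa

Free thermal elongation = αΔT L = 13×10⁻⁶ × 151 × 1750 = 3.435 mm.
This is smaller than the 5.9 mm clearance, so the tube expands freely without reaching the stop — the stress is zero.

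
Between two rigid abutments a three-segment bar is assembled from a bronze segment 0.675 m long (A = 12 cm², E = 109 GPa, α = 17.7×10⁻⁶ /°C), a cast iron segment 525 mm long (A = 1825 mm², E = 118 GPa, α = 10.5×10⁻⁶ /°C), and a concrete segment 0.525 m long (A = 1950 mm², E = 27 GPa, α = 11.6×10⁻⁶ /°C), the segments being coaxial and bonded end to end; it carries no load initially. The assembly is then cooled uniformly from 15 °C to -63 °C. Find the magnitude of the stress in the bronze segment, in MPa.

With the walls removed the bar would change length by δ_free = Σ αᵢΔT Lᵢ = 17.7×10⁻⁶×78×675 + 10.5×10⁻⁶×78×525 + 11.6×10⁻⁶×78×525 = 1.837 mm.
The rigid supports impose zero overall length change; the single axial force P common to all segments must satisfy P Σ Lᵢ/(AᵢEᵢ) = δ_free.
The series flexibility is Σ Lᵢ/(AᵢEᵢ) = 675/(1200×109×10³) + 525/(1825×118×10³) + 525/(1950×27×10³) = 1.757×10⁻⁵ mm/N.
P = 1.837 / 1.757×10⁻⁵ = 104500 N = 104.5 kN, tensile.
σ_{bronze} = P / A = 104500 / 1200 = 87.12 MPa.

σ ≈ 87.1 MPa (tensile)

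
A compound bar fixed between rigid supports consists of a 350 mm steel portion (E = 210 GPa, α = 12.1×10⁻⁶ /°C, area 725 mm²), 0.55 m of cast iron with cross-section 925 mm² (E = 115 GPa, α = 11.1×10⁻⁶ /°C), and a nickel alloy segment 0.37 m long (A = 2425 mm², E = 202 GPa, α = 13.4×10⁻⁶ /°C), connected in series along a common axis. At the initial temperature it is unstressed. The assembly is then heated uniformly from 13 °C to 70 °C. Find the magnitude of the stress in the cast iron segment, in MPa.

σ ≈ 115 MPa (compressive)

If the supports were absent, the total length change would be Σ αᵢΔT Lᵢ = 12.1×10⁻⁶×57×350 + 11.1×10⁻⁶×57×550 + 13.4×10⁻⁶×57×370 = 0.872 mm.
The walls prevent any net length change, so an axial force P (same in every segment) develops. Compatibility: P · Σ Lᵢ/(AᵢEᵢ) = δ_free.
Σ Lᵢ/(AᵢEᵢ) = 350/(725×210×10³) + 550/(925×115×10³) + 370/(2425×202×10³) = 8.225×10⁻⁶ mm/N.
So P = 0.872 / 8.225×10⁻⁶ = 106 kN, compressive.
σ_{cast iron} = P / A = 106000 / 925 = 114.6 MPa.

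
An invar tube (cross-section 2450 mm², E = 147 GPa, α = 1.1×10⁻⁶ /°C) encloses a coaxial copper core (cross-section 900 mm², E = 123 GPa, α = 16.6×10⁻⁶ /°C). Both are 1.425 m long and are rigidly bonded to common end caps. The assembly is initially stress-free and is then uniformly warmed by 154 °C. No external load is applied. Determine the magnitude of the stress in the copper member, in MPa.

σ ≈ 225 MPa (compressive)

Equilibrium of a rigid end plate with no external load gives equal and opposite internal forces ±P in the two members. Since α_{copper} > α_{invar}, heating drives the copper into compression and the invar into tension.
Compatibility of the two members (thermal + elastic change equal): (α₁ − α₂)ΔT = P·[1/(A₁E₁) + 1/(A₂E₂)].
|α₁ − α₂|·ΔT = 15.5×10⁻⁶ × 154 = 0.002387.
1/(A₁E₁) + 1/(A₂E₂) = 1/(2450×147×10³) + 1/(900×123×10³) = 1.181×10⁻⁸ N⁻¹.
P = 0.002387 / 1.181×10⁻⁸ = 202100 N = 202.1 kN.
σ_{copper} = P/A₂ = 202100/900 = 224.6 MPa, compressive.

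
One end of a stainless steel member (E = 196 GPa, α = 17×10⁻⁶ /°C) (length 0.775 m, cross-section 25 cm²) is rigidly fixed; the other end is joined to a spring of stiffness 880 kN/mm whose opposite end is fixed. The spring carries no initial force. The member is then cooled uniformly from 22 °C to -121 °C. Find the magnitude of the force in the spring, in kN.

P ≈ 693 kN

If the spring were absent the member would shorten by αΔT L = 17×10⁻⁶ × 143 × 775 = 1.884 mm.
With a force P in the spring, the elastic change of the member is PL/(AE) and that of the spring is P/k; compatibility requires their sum to equal δ_free.
So P = δ_free / [L/(AE) + 1/k] = 1.884 / [ 775/(2500×196×10³) + 1/(880×10³) ].
P = 1.884 / 2.718×10⁻⁶ = 693200 N.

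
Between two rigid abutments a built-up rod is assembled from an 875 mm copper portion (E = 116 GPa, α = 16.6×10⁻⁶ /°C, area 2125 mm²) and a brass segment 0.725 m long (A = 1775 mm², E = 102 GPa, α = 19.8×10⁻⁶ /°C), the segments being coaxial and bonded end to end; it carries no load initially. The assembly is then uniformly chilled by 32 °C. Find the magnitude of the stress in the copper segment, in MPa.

σ ≈ 57.6 MPa (tensile)

Free thermal contraction of the whole bar: Σ αᵢΔT Lᵢ = 16.6×10⁻⁶×32×875 + 19.8×10⁻⁶×32×725 = 0.9242 mm.
The rigid supports impose zero overall length change; the single axial force P common to all segments must satisfy P Σ Lᵢ/(AᵢEᵢ) = δ_free.
The series flexibility is Σ Lᵢ/(AᵢEᵢ) = 875/(2125×116×10³) + 725/(1775×102×10³) = 7.554×10⁻⁶ mm/N.
P = 0.9242 / 7.554×10⁻⁶ = 122300 N = 122.3 kN, tensile.
σ_{copper} = P / A = 122300 / 2125 = 57.57 MPa.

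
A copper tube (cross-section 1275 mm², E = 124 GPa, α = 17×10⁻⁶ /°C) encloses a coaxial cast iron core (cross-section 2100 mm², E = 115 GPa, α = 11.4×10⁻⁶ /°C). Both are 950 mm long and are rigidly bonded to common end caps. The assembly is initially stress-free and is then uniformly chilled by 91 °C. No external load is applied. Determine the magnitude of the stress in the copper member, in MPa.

σ ≈ 38.2 MPa (tensile)

Both members must finish at the same length. With the larger α, the copper tends to over-contract; the plates restrain it, putting the copper in tension and the cast iron in compression. With no external load the two internal forces are equal and opposite, magnitude P.
Compatibility of the two members (thermal + elastic change equal): (α₁ − α₂)ΔT = P·[1/(A₁E₁) + 1/(A₂E₂)].
|α₁ − α₂|·ΔT = 5.6×10⁻⁶ × 91 = 0.0005096.
1/(A₁E₁) + 1/(A₂E₂) = 1/(1275×124×10³) + 1/(2100×115×10³) = 1.047×10⁻⁸ N⁻¹.
P = 0.0005096 / 1.047×10⁻⁸ = 48690 N = 48.69 kN.
σ_{copper} = P/A₁ = 48690/1275 = 38.19 MPa, tensile.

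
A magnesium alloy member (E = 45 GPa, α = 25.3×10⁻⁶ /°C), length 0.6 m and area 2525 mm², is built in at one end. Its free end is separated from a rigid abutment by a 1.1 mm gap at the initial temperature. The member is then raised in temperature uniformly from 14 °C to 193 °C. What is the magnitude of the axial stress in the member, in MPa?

σ ≈ 121 MPa (compressive)

Free thermal elongation = αΔT L = 25.3×10⁻⁶ × 179 × 600 = 2.717 mm.
This exceeds the 1.1 mm gap, so the wall pushes back. The portion of expansion that must be recovered elastically is δ_free − gap = 2.717 − 1.1 = 1.617 mm.
So σ = E(δ_free − g)/L = 45×10³ × 1.617/600 = 121.3 MPa.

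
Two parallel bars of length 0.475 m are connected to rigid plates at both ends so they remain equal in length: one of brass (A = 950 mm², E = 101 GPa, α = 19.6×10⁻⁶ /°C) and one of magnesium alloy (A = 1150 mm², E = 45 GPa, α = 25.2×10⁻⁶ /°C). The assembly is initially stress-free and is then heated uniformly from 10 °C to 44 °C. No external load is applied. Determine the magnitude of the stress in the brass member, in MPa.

The magnesium alloy has the larger α, so on heating it would change length more than the brass if both were free. The rigid plates force a common final length, so the magnesium alloy is put into compression and the brass into tension, with equal and opposite forces P (no external load).
Compatibility of the two members (thermal + elastic change equal): (α₁ − α₂)ΔT = P·[1/(A₁E₁) + 1/(A₂E₂)].
|α₁ − α₂|·ΔT = 5.6×10⁻⁶ × 34 = 0.0001904.
1/(A₁E₁) + 1/(A₂E₂) = 1/(950×101×10³) + 1/(1150×45×10³) = 2.975×10⁻⁸ N⁻¹.
So P = 0.0001904 / 2.975×10⁻⁸ = 6.401 kN.
σ_{brass} = P/A₁ = 6401/950 = 6.738 MPa, tensile.

σ ≈ 6.74 MPa (tensile)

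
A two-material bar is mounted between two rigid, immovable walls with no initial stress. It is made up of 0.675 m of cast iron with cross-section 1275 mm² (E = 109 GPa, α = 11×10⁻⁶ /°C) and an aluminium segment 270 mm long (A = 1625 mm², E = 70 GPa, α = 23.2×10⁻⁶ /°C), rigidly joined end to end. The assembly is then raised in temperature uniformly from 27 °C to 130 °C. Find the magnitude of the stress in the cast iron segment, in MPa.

σ ≈ 153 MPa (compressive)

Free thermal expansion of the whole bar: Σ αᵢΔT Lᵢ = 11×10⁻⁶×103×675 + 23.2×10⁻⁶×103×270 = 1.41 mm.
The rigid supports impose zero overall length change; the single axial force P common to all segments must satisfy P Σ Lᵢ/(AᵢEᵢ) = δ_free.
Σ Lᵢ/(AᵢEᵢ) = 675/(1275×109×10³) + 270/(1625×70×10³) = 7.231×10⁻⁶ mm/N.
So P = 1.41 / 7.231×10⁻⁶ = 195 kN, compressive.
σ_{cast iron} = P / A = 195000 / 1275 = 152.9 MPa.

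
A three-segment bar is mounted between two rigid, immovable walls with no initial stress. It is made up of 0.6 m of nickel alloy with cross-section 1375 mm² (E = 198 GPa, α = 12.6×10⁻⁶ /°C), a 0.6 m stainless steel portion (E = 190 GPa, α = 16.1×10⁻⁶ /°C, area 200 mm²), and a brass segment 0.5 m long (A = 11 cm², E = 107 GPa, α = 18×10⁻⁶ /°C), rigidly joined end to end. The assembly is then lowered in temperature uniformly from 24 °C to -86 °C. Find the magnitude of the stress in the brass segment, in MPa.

With the walls removed the bar would change length by δ_free = Σ αᵢΔT Lᵢ = 12.6×10⁻⁶×110×600 + 16.1×10⁻⁶×110×600 + 18×10⁻⁶×110×500 = 2.884 mm.
The rigid supports impose zero overall length change; the single axial force P common to all segments must satisfy P Σ Lᵢ/(AᵢEᵢ) = δ_free.
Σ Lᵢ/(AᵢEᵢ) = 600/(1375×198×10³) + 600/(200×190×10³) + 500/(1100×107×10³) = 2.224×10⁻⁵ mm/N.
Hence P = δ_free / Σ(L/AE) = 2.884/2.224×10⁻⁵ = 129.7 kN (tensile).
σ_{brass} = P / A = 129700 / 1100 = 117.9 MPa.

σ ≈ 118 MPa (tensile)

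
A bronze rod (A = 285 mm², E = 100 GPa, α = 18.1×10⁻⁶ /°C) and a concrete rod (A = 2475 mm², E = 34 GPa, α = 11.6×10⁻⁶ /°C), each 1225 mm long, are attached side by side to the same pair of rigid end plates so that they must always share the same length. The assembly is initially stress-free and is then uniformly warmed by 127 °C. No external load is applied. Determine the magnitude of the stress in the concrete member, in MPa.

σ ≈ 7.1 MPa (tensile)

Both members must finish at the same length. With the larger α, the bronze tends to over-expand; the plates restrain it, putting the bronze in compression and the concrete in tension. With no external load the two internal forces are equal and opposite, magnitude P.
Setting the final lengths equal and cancelling L: (α₁ − α₂)ΔT = P/(A₁E₁) + P/(A₂E₂).
|α₁ − α₂|·ΔT = 6.5×10⁻⁶ × 127 = 0.0008255.
1/(A₁E₁) + 1/(A₂E₂) = 1/(285×100×10³) + 1/(2475×34×10³) = 4.697×10⁻⁸ N⁻¹.
P = 0.0008255 / 4.697×10⁻⁸ = 17570 N = 17.57 kN.
σ_{concrete} = P/A₂ = 17570/2475 = 7.101 MPa, tensile.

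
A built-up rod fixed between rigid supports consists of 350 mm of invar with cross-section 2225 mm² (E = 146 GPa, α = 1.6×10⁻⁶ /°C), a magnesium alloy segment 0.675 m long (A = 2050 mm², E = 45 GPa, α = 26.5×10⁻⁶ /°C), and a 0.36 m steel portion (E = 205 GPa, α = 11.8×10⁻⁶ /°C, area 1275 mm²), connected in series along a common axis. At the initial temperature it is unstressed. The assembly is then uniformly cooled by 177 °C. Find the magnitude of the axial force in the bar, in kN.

With the walls removed the bar would change length by δ_free = Σ αᵢΔT Lᵢ = 1.6×10⁻⁶×177×350 + 26.5×10⁻⁶×177×675 + 11.8×10⁻⁶×177×360 = 4.017 mm.
The rigid supports impose zero overall length change; the single axial force P common to all segments must satisfy P Σ Lᵢ/(AᵢEᵢ) = δ_free.
Σ Lᵢ/(AᵢEᵢ) = 350/(2225×146×10³) + 675/(2050×45×10³) + 360/(1275×205×10³) = 9.772×10⁻⁶ mm/N.
P = 4.017 / 9.772×10⁻⁶ = 411100 N = 411.1 kN, tensile.

P ≈ 411 kN (tensile)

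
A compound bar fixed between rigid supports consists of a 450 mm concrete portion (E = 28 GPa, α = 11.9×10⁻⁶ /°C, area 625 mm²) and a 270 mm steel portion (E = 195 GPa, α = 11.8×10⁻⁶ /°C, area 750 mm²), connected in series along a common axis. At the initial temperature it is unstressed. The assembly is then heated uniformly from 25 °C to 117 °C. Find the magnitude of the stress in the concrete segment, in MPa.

σ ≈ 45.6 MPa (compressive)

Free thermal expansion of the whole bar: Σ αᵢΔT Lᵢ = 11.9×10⁻⁶×92×450 + 11.8×10⁻⁶×92×270 = 0.7858 mm.
The rigid supports impose zero overall length change; the single axial force P common to all segments must satisfy P Σ Lᵢ/(AᵢEᵢ) = δ_free.
The series flexibility is Σ Lᵢ/(AᵢEᵢ) = 450/(625×28×10³) + 270/(750×195×10³) = 2.756×10⁻⁵ mm/N.
Hence P = δ_free / Σ(L/AE) = 0.7858/2.756×10⁻⁵ = 28.51 kN (compressive).
σ_{concrete} = P / A = 28510 / 625 = 45.62 MPa.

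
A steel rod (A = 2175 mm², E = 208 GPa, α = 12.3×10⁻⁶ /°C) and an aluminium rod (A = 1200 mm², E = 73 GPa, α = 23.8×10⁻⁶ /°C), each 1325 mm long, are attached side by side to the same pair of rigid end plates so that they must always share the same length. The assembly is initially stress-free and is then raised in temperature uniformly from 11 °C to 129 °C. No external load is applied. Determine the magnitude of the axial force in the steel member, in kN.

P ≈ 99.6 kN (tensile in the steel)

Both members must finish at the same length. With the larger α, the aluminium tends to over-expand; the plates restrain it, putting the aluminium in compression and the steel in tension. With no external load the two internal forces are equal and opposite, magnitude P.
Equating the net (thermal + elastic) strains gives |α₁ − α₂|·ΔT = P·[1/(A₁E₁) + 1/(A₂E₂)].
|α₁ − α₂|·ΔT = 11.5×10⁻⁶ × 118 = 0.001357.
1/(A₁E₁) + 1/(A₂E₂) = 1/(2175×208×10³) + 1/(1200×73×10³) = 1.363×10⁻⁸ N⁻¹.
P = 0.001357 / 1.363×10⁻⁸ = 99590 N = 99.59 kN.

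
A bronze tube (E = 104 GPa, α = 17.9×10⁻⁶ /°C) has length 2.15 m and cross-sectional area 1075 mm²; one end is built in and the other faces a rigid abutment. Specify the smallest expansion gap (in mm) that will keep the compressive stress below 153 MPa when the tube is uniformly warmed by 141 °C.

g ≈ 2.26 mm

Free expansion if unrestrained: δ_free = αΔT L = 17.9×10⁻⁶ × 141 × 2150 = 5.426 mm.
A stress of 153 MPa corresponds to the wall pushing the tube back by σL/E = 153×2150/(104×10³) = 3.163 mm.
So the gap has to take up the difference, g_min = δ_free − σL/E = 5.426 − 3.163 = 2.263 mm.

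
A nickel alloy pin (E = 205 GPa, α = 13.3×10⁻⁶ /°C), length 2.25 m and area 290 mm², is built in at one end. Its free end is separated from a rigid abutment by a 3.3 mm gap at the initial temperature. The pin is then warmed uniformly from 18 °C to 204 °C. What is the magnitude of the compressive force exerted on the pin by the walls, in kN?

P ≈ 59.9 kN

Unrestrained expansion: δ_free = αΔT L = 13.3×10⁻⁶ × 186 × 2250 = 5.566 mm.
After closing the 3.3 mm clearance, 5.566 − 3.3 = 2.266 mm of expansion remains to be suppressed by the wall.
Compatibility: PL/(AE) = 2.266 mm, so σ = P/A = E × (2.266/2250) = 206.5 MPa.
Force on the wall = σA = 206.5 × 290 mm² = 59.87 kN.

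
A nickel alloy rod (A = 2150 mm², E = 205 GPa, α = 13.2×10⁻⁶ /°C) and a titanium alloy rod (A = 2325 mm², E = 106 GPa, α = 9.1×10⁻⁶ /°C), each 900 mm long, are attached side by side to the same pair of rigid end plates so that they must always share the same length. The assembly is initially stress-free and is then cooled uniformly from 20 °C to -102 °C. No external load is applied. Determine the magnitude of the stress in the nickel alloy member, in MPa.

σ ≈ 36.8 MPa (tensile)

The nickel alloy has the larger α, so on cooling it would change length more than the titanium alloy if both were free. The rigid plates force a common final length, so the nickel alloy is put into tension and the titanium alloy into compression, with equal and opposite forces P (no external load).
Setting the final lengths equal and cancelling L: (α₁ − α₂)ΔT = P/(A₁E₁) + P/(A₂E₂).
|α₁ − α₂|·ΔT = 4.1×10⁻⁶ × 122 = 0.0005002.
1/(A₁E₁) + 1/(A₂E₂) = 1/(2150×205×10³) + 1/(2325×106×10³) = 6.326×10⁻⁹ N⁻¹.
P = 0.0005002 / 6.326×10⁻⁹ = 79060 N = 79.06 kN.
σ_{nickel alloy} = P/A₁ = 79060/2150 = 36.77 MPa, tensile.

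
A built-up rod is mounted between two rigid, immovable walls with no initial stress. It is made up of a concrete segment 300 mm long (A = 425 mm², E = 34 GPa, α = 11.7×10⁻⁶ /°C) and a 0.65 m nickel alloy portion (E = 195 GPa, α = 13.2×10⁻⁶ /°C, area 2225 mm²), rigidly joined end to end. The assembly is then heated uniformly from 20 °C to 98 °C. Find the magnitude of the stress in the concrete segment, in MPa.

σ ≈ 99.7 MPa (compressive)

If the supports were absent, the total length change would be Σ αᵢΔT Lᵢ = 11.7×10⁻⁶×78×300 + 13.2×10⁻⁶×78×650 = 0.943 mm.
The rigid supports impose zero overall length change; the single axial force P common to all segments must satisfy P Σ Lᵢ/(AᵢEᵢ) = δ_free.
Σ Lᵢ/(AᵢEᵢ) = 300/(425×34×10³) + 650/(2225×195×10³) = 2.226×10⁻⁵ mm/N.
Hence P = δ_free / Σ(L/AE) = 0.943/2.226×10⁻⁵ = 42.37 kN (compressive).
σ_{concrete} = P / A = 42370 / 425 = 99.68 MPa.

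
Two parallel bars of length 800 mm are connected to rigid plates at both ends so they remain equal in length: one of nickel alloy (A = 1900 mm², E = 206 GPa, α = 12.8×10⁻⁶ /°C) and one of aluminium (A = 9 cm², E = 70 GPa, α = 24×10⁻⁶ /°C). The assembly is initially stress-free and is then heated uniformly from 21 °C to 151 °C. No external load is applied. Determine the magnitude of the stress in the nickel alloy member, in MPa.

The aluminium has the larger α, so on heating it would change length more than the nickel alloy if both were free. The rigid plates force a common final length, so the aluminium is put into compression and the nickel alloy into tension, with equal and opposite forces P (no external load).
Setting the final lengths equal and cancelling L: (α₁ − α₂)ΔT = P/(A₁E₁) + P/(A₂E₂).
|α₁ − α₂|·ΔT = 11.2×10⁻⁶ × 130 = 0.001456.
1/(A₁E₁) + 1/(A₂E₂) = 1/(1900×206×10³) + 1/(900×70×10³) = 1.843×10⁻⁸ N⁻¹.
P = 0.001456 / 1.843×10⁻⁸ = 79010 N = 79.01 kN.
σ_{nickel alloy} = P/A₁ = 79010/1900 = 41.58 MPa, tensile.

σ ≈ 41.6 MPa (tensile)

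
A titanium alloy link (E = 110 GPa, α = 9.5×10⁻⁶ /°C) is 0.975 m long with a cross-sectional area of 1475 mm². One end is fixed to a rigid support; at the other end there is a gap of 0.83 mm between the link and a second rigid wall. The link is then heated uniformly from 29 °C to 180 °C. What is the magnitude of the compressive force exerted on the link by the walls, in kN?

Unrestrained expansion: δ_free = αΔT L = 9.5×10⁻⁶ × 151 × 975 = 1.399 mm.
The gap closes (δ_free > 0.83 mm) and the wall then resists a further 1.399 − 0.83 = 0.5686 mm of expansion.
So σ = E(δ_free − g)/L = 110×10³ × 0.5686/975 = 64.15 MPa.
Force on the wall = σA = 64.15 × 1475 mm² = 94.63 kN.

P ≈ 94.6 kN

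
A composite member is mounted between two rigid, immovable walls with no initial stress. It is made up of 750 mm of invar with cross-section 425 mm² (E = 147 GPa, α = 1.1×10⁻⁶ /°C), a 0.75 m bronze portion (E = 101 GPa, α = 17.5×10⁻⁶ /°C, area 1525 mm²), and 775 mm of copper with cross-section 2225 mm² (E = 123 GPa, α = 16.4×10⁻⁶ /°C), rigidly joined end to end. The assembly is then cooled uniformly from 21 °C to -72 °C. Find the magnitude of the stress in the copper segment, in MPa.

With the walls removed the bar would change length by δ_free = Σ αᵢΔT Lᵢ = 1.1×10⁻⁶×93×750 + 17.5×10⁻⁶×93×750 + 16.4×10⁻⁶×93×775 = 2.479 mm.
Since the ends are fixed, an axial force P builds up, equal in every segment, with P · Σ Lᵢ/(AᵢEᵢ) = δ_free.
The series flexibility is Σ Lᵢ/(AᵢEᵢ) = 750/(425×147×10³) + 750/(1525×101×10³) + 775/(2225×123×10³) = 1.971×10⁻⁵ mm/N.
So P = 2.479 / 1.971×10⁻⁵ = 125.8 kN, tensile.
σ_{copper} = P / A = 125800 / 2225 = 56.55 MPa.

σ ≈ 56.5 MPa (tensile)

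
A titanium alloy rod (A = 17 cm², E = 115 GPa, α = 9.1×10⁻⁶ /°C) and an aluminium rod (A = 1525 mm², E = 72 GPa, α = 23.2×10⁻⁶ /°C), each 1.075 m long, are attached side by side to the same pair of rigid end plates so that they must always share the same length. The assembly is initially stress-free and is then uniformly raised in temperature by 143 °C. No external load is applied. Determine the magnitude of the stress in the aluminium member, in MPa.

Equilibrium of a rigid end plate with no external load gives equal and opposite internal forces ±P in the two members. Since α_{aluminium} > α_{titanium alloy}, heating drives the aluminium into compression and the titanium alloy into tension.
Equating the net (thermal + elastic) strains gives |α₁ − α₂|·ΔT = P·[1/(A₁E₁) + 1/(A₂E₂)].
|α₁ − α₂|·ΔT = 14.1×10⁻⁶ × 143 = 0.002016.
1/(A₁E₁) + 1/(A₂E₂) = 1/(1700×115×10³) + 1/(1525×72×10³) = 1.422×10⁻⁸ N⁻¹.
So P = 0.002016 / 1.422×10⁻⁸ = 141.8 kN.
σ_{aluminium} = P/A₂ = 141800/1525 = 92.96 MPa, compressive.

σ ≈ 93 MPa (compressive)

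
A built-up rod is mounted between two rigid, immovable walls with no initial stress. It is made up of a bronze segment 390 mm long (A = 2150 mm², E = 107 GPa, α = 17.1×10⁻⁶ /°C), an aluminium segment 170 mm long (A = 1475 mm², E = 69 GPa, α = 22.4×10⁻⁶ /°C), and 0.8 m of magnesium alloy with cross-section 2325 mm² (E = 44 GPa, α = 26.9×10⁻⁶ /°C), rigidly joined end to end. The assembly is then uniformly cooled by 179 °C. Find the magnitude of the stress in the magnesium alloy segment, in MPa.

σ ≈ 220 MPa (tensile)

If the supports were absent, the total length change would be Σ αᵢΔT Lᵢ = 17.1×10⁻⁶×179×390 + 22.4×10⁻⁶×179×170 + 26.9×10⁻⁶×179×800 = 5.727 mm.
The rigid supports impose zero overall length change; the single axial force P common to all segments must satisfy P Σ Lᵢ/(AᵢEᵢ) = δ_free.
Σ Lᵢ/(AᵢEᵢ) = 390/(2150×107×10³) + 170/(1475×69×10³) + 800/(2325×44×10³) = 1.119×10⁻⁵ mm/N.
Hence P = δ_free / Σ(L/AE) = 5.727/1.119×10⁻⁵ = 512 kN (tensile).
σ_{magnesium alloy} = P / A = 512000 / 2325 = 220.2 MPa.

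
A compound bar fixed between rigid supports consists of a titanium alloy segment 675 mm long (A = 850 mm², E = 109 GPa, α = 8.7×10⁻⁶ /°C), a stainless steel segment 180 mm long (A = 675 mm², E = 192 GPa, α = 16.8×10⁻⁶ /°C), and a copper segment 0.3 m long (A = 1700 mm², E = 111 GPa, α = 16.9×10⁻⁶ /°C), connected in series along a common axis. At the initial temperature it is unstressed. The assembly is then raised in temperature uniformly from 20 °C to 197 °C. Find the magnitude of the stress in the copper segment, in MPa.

σ ≈ 142 MPa (compressive)

Free thermal expansion of the whole bar: Σ αᵢΔT Lᵢ = 8.7×10⁻⁶×177×675 + 16.8×10⁻⁶×177×180 + 16.9×10⁻⁶×177×300 = 2.472 mm.
The rigid supports impose zero overall length change; the single axial force P common to all segments must satisfy P Σ Lᵢ/(AᵢEᵢ) = δ_free.
The series flexibility is Σ Lᵢ/(AᵢEᵢ) = 675/(850×109×10³) + 180/(675×192×10³) + 300/(1700×111×10³) = 1.026×10⁻⁵ mm/N.
So P = 2.472 / 1.026×10⁻⁵ = 240.8 kN, compressive.
σ_{copper} = P / A = 240800 / 1700 = 141.7 MPa.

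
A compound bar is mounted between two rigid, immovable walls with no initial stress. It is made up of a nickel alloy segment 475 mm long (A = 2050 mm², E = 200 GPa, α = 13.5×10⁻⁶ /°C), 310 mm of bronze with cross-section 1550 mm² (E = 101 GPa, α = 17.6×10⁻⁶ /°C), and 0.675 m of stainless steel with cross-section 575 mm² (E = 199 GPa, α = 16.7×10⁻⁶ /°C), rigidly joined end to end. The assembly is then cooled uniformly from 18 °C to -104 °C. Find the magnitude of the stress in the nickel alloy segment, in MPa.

σ ≈ 152 MPa (tensile)

With the walls removed the bar would change length by δ_free = Σ αᵢΔT Lᵢ = 13.5×10⁻⁶×122×475 + 17.6×10⁻⁶×122×310 + 16.7×10⁻⁶×122×675 = 2.823 mm.
The walls prevent any net length change, so an axial force P (same in every segment) develops. Compatibility: P · Σ Lᵢ/(AᵢEᵢ) = δ_free.
The series flexibility is Σ Lᵢ/(AᵢEᵢ) = 475/(2050×200×10³) + 310/(1550×101×10³) + 675/(575×199×10³) = 9.038×10⁻⁶ mm/N.
So P = 2.823 / 9.038×10⁻⁶ = 312.4 kN, tensile.
σ_{nickel alloy} = P / A = 312400 / 2050 = 152.4 MPa.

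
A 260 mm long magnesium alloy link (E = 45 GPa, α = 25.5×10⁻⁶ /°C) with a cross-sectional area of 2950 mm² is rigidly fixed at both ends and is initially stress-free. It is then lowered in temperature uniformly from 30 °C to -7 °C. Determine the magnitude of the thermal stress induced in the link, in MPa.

σ ≈ 42.5 MPa (tensile)

Because both ends are immovable the net strain is zero, and the suppressed thermal strain is αΔT = 25.5×10⁻⁶ × 37 = 943.5×10⁻⁶.
Hence σ = E·αΔT = 45×10³ × 943.5×10⁻⁶ = 42.46 MPa, tensile.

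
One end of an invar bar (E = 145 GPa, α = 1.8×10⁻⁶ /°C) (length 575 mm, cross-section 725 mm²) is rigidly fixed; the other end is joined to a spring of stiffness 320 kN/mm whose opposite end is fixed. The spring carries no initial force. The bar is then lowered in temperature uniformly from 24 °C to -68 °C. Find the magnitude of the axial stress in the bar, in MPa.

If the spring were absent the bar would shorten by αΔT L = 1.8×10⁻⁶ × 92 × 575 = 0.09522 mm.
Let P be the tensile force in the spring. The bar extends elastically by PL/(AE) and the spring stretches by P/k; together these equal δ_free.
So P = δ_free / [L/(AE) + 1/k] = 0.09522 / [ 575/(725×145×10³) + 1/(320×10³) ].
P = 0.09522 / 8.595×10⁻⁶ = 11080 N.
σ = P/A = 11080/725 = 15.28 MPa.

σ ≈ 15.3 MPa (tensile)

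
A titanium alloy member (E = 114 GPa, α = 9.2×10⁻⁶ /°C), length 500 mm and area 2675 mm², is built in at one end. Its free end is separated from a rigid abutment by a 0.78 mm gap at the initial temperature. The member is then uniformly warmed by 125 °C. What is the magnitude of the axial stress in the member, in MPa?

Unrestrained expansion: δ_free = αΔT L = 9.2×10⁻⁶ × 125 × 500 = 0.575 mm.
Since δ_free = 0.575 mm is less than the 0.78 mm gap, the member never touches the wall. No axial force develops.

σ ≈ 0 MPa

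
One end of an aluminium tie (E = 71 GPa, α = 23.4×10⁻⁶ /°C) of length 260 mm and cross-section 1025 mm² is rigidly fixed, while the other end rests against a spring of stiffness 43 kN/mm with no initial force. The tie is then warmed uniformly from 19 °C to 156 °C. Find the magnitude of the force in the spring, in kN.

If the spring were absent the tie would lengthen by αΔT L = 23.4×10⁻⁶ × 137 × 260 = 0.8335 mm.
Let P be the compressive force at the spring. The tie shortens elastically by PL/(AE) and the spring compresses by P/k; together these equal δ_free.
P [ L/(AE) + 1/k ] = δ_free → P [ 260/(1025×71×10³) + 1/(43×10³) ] = 0.8335.
P = 0.8335 / 2.683×10⁻⁵ = 31070 N.

P ≈ 31.1 kN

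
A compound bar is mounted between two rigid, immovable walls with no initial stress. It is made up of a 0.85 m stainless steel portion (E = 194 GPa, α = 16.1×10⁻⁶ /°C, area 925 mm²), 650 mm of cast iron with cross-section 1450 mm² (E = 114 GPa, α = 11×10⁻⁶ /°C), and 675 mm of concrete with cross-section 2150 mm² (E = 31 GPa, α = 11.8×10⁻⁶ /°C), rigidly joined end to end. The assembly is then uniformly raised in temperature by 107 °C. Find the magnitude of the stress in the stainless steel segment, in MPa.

σ ≈ 177 MPa (compressive)

If the supports were absent, the total length change would be Σ αᵢΔT Lᵢ = 16.1×10⁻⁶×107×850 + 11×10⁻⁶×107×650 + 11.8×10⁻⁶×107×675 = 3.082 mm.
The walls prevent any net length change, so an axial force P (same in every segment) develops. Compatibility: P · Σ Lᵢ/(AᵢEᵢ) = δ_free.
The series flexibility is Σ Lᵢ/(AᵢEᵢ) = 850/(925×194×10³) + 650/(1450×114×10³) + 675/(2150×31×10³) = 1.88×10⁻⁵ mm/N.
P = 3.082 / 1.88×10⁻⁵ = 163900 N = 163.9 kN, compressive.
σ_{stainless steel} = P / A = 163900 / 925 = 177.2 MPa.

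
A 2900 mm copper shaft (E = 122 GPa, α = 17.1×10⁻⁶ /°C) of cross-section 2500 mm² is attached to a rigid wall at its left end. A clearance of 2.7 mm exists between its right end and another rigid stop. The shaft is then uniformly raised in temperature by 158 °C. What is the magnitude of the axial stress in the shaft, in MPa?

σ ≈ 216 MPa (compressive)

Unrestrained expansion: δ_free = αΔT L = 17.1×10⁻⁶ × 158 × 2900 = 7.835 mm.
The gap closes (δ_free > 2.7 mm) and the wall then resists a further 7.835 − 2.7 = 5.135 mm of expansion.
That suppressed elongation corresponds to σ = E·Δ/L = 122×10³ × 5.135/2900 = 216 MPa.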